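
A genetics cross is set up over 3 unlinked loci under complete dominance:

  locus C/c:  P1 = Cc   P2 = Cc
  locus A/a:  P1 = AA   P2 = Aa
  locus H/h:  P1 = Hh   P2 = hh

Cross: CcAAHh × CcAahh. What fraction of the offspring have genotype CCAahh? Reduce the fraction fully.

CcAAHh gametes: CAH×2, CAh×2, cAH×2, cAh×2
CcAahh gametes: CAh×2, Cah×2, cAh×2, cah×2
CcAAHh×CcAahh grid (8·8=64): CCAAHh=4 CCAAhh=4 CCAaHh=4 CCAahh=4 CcAAHh=8 CcAAhh=8 CcAaHh=8 CcAahh=8 ccAAHh=4 ccAAhh=4 ccAaHh=4 ccAahh=4
CCAahh hits 4/64; gcd=4; 4÷4/64÷4 = 1/16

P(CCAahh) = 1/16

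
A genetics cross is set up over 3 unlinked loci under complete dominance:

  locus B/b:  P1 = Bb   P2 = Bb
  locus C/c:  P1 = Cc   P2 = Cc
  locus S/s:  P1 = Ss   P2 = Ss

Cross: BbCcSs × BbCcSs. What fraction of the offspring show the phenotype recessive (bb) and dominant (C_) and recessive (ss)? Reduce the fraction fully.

BbCcSs gametes: BCS×1, BCs×1, BcS×1, Bcs×1, bCS×1, bCs×1, bcS×1, bcs×1
BbCcSs gametes: BCS×1, BCs×1, BcS×1, Bcs×1, bCS×1, bCs×1, bcS×1, bcs×1
BbCcSs×BbCcSs grid (8·8=64): BBCCSS=1 BBCCSs=2 BBCCss=1 BBCcSS=2 BBCcSs=4 BBCcss=2 BBccSS=1 BBccSs=2 BBccss=1 BbCCSS=2 BbCCSs=4 BbCCss=2 BbCcSS=4 BbCcSs=8 BbCcss=4 BbccSS=2 BbccSs=4 Bbccss=2 bbCCSS=1 bbCCSs=2 bbCCss=1 bbCcSS=2 bbCcSs=4 bbCcss=2 bbccSS=1 bbccSs=2 bbccss=1
bb C_ ss hits 3/64; gcd=1; 3÷1/64÷1 = 3/64

P(bb C_ ss) = 3/64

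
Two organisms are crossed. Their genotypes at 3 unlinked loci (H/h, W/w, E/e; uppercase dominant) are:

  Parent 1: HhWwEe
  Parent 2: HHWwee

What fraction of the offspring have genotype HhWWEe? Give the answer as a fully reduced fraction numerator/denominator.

P(HhWWEe) = 1/16

HhWwEe gametes: HWE×1, HWe×1, HwE×1, Hwe×1, hWE×1, hWe×1, hwE×1, hwe×1
HHWwee gametes: HWe×4, Hwe×4
HhWwEe×HHWwee grid (8·8=64): HHWWEe=4 HHWWee=4 HHWwEe=8 HHWwee=8 HHwwEe=4 HHwwee=4 HhWWEe=4 HhWWee=4 HhWwEe=8 HhWwee=8 HhwwEe=4 Hhwwee=4
HhWWEe hits 4/64; gcd=4; 4÷4/64÷4 = 1/16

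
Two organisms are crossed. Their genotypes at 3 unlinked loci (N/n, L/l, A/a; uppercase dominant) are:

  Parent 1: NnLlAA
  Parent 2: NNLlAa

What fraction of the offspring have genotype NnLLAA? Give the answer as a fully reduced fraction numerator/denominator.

P(NnLLAA) = 1/16

NnLlAA gametes: NLA×2, NlA×2, nLA×2, nlA×2
NNLlAa gametes: NLA×2, NLa×2, NlA×2, Nla×2
NnLlAA×NNLlAa grid (8·8=64): NNLLAA=4 NNLLAa=4 NNLlAA=8 NNLlAa=8 NNllAA=4 NNllAa=4 NnLLAA=4 NnLLAa=4 NnLlAA=8 NnLlAa=8 NnllAA=4 NnllAa=4
NnLLAA hits 4/64; gcd=4; 4÷4/64÷4 = 1/16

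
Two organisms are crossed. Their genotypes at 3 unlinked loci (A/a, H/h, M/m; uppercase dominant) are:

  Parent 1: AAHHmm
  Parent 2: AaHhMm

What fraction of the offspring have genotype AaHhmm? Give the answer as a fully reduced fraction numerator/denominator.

P(AaHhmm) = 1/8

AAHHmm gametes: AHm×8
AaHhMm gametes: AHM×1, AHm×1, AhM×1, Ahm×1, aHM×1, aHm×1, ahM×1, ahm×1
AAHHmm×AaHhMm grid (8·8=64): AAHHMm=8 AAHHmm=8 AAHhMm=8 AAHhmm=8 AaHHMm=8 AaHHmm=8 AaHhMm=8 AaHhmm=8
AaHhmm hits 8/64; gcd=8; 8÷8/64÷8 = 1/8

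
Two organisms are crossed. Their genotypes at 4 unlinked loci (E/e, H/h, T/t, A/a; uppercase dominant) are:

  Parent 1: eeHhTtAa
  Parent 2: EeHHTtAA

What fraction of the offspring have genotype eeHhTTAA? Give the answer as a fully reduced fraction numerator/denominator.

P(eeHhTTAA) = 1/32

eeHhTtAa gametes: eHTA×2, eHTa×2, eHtA×2, eHta×2, ehTA×2, ehTa×2, ehtA×2, ehta×2
EeHHTtAA gametes: EHTA×4, EHtA×4, eHTA×4, eHtA×4
eeHhTtAa×EeHHTtAA grid (16·16=256): EeHHTTAA=8 EeHHTTAa=8 EeHHTtAA=16 EeHHTtAa=16 EeHHttAA=8 EeHHttAa=8 EeHhTTAA=8 EeHhTTAa=8 EeHhTtAA=16 EeHhTtAa=16 EeHhttAA=8 EeHhttAa=8 eeHHTTAA=8 eeHHTTAa=8 eeHHTtAA=16 eeHHTtAa=16 eeHHttAA=8 eeHHttAa=8 eeHhTTAA=8 eeHhTTAa=8 eeHhTtAA=16 eeHhTtAa=16 eeHhttAA=8 eeHhttAa=8
eeHhTTAA hits 8/256; gcd=8; 8÷8/256÷8 = 1/32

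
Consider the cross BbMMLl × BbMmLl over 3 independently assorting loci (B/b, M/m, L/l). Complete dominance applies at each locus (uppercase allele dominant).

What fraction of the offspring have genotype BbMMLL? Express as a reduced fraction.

BbMMLl gametes: BML×2, BMl×2, bML×2, bMl×2
BbMmLl gametes: BML×1, BMl×1, BmL×1, Bml×1, bML×1, bMl×1, bmL×1, bml×1
BbMMLl×BbMmLl grid (8·8=64): BBMMLL=2 BBMMLl=4 BBMMll=2 BBMmLL=2 BBMmLl=4 BBMmll=2 BbMMLL=4 BbMMLl=8 BbMMll=4 BbMmLL=4 BbMmLl=8 BbMmll=4 bbMMLL=2 bbMMLl=4 bbMMll=2 bbMmLL=2 bbMmLl=4 bbMmll=2
BbMMLL hits 4/64; gcd=4; 4÷4/64÷4 = 1/16

P(BbMMLL) = 1/16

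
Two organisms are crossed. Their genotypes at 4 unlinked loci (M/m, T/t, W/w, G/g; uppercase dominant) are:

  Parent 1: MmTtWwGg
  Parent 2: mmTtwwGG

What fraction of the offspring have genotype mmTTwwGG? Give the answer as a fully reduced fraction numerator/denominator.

MmTtWwGg gametes: MTWG×1, MTWg×1, MTwG×1, MTwg×1, MtWG×1, MtWg×1, MtwG×1, Mtwg×1, mTWG×1, mTWg×1, mTwG×1, mTwg×1, mtWG×1, mtWg×1, mtwG×1, mtwg×1
mmTtwwGG gametes: mTwG×8, mtwG×8
MmTtWwGg×mmTtwwGG grid (16·16=256): MmTTWwGG=8 MmTTWwGg=8 MmTTwwGG=8 MmTTwwGg=8 MmTtWwGG=16 MmTtWwGg=16 MmTtwwGG=16 MmTtwwGg=16 MmttWwGG=8 MmttWwGg=8 MmttwwGG=8 MmttwwGg=8 mmTTWwGG=8 mmTTWwGg=8 mmTTwwGG=8 mmTTwwGg=8 mmTtWwGG=16 mmTtWwGg=16 mmTtwwGG=16 mmTtwwGg=16 mmttWwGG=8 mmttWwGg=8 mmttwwGG=8 mmttwwGg=8
mmTTwwGG hits 8/256; gcd=8; 8÷8/256÷8 = 1/32

P(mmTTwwGG) = 1/32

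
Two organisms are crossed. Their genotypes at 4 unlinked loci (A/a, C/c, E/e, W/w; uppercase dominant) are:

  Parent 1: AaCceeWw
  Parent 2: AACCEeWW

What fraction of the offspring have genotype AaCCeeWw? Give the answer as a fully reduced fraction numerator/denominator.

P(AaCCeeWw) = 1/16

AaCceeWw gametes: ACeW×2, ACew×2, AceW×2, Acew×2, aCeW×2, aCew×2, aceW×2, acew×2
AACCEeWW gametes: ACEW×8, ACeW×8
AaCceeWw×AACCEeWW grid (16·16=256): AACCEeWW=16 AACCEeWw=16 AACCeeWW=16 AACCeeWw=16 AACcEeWW=16 AACcEeWw=16 AACceeWW=16 AACceeWw=16 AaCCEeWW=16 AaCCEeWw=16 AaCCeeWW=16 AaCCeeWw=16 AaCcEeWW=16 AaCcEeWw=16 AaCceeWW=16 AaCceeWw=16
AaCCeeWw hits 16/256; gcd=16; 16÷16/256÷16 = 1/16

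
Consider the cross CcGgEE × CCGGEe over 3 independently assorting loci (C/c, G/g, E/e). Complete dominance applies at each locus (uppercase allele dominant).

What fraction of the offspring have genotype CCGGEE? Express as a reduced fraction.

CcGgEE gametes: CGE×2, CgE×2, cGE×2, cgE×2
CCGGEe gametes: CGE×4, CGe×4
CcGgEE×CCGGEe grid (8·8=64): CCGGEE=8 CCGGEe=8 CCGgEE=8 CCGgEe=8 CcGGEE=8 CcGGEe=8 CcGgEE=8 CcGgEe=8
CCGGEE hits 8/64; gcd=8; 8÷8/64÷8 = 1/8

P(CCGGEE) = 1/8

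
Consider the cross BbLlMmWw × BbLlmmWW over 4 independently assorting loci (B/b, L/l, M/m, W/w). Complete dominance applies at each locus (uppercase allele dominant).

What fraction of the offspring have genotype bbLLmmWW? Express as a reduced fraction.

BbLlMmWw gametes: BLMW×1, BLMw×1, BLmW×1, BLmw×1, BlMW×1, BlMw×1, BlmW×1, Blmw×1, bLMW×1, bLMw×1, bLmW×1, bLmw×1, blMW×1, blMw×1, blmW×1, blmw×1
BbLlmmWW gametes: BLmW×4, BlmW×4, bLmW×4, blmW×4
BbLlMmWw×BbLlmmWW grid (16·16=256): BBLLMmWW=4 BBLLMmWw=4 BBLLmmWW=4 BBLLmmWw=4 BBLlMmWW=8 BBLlMmWw=8 BBLlmmWW=8 BBLlmmWw=8 BBllMmWW=4 BBllMmWw=4 BBllmmWW=4 BBllmmWw=4 BbLLMmWW=8 BbLLMmWw=8 BbLLmmWW=8 BbLLmmWw=8 BbLlMmWW=16 BbLlMmWw=16 BbLlmmWW=16 BbLlmmWw=16 BbllMmWW=8 BbllMmWw=8 BbllmmWW=8 BbllmmWw=8 bbLLMmWW=4 bbLLMmWw=4 bbLLmmWW=4 bbLLmmWw=4 bbLlMmWW=8 bbLlMmWw=8 bbLlmmWW=8 bbLlmmWw=8 bbllMmWW=4 bbllMmWw=4 bbllmmWW=4 bbllmmWw=4
bbLLmmWW hits 4/256; gcd=4; 4÷4/256÷4 = 1/64

P(bbLLmmWW) = 1/64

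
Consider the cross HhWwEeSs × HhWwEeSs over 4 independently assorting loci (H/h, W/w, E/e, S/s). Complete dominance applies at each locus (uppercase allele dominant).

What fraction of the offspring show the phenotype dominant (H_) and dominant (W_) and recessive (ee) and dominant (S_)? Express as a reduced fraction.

HhWwEeSs gametes: HWES×1, HWEs×1, HWeS×1, HWes×1, HwES×1, HwEs×1, HweS×1, Hwes×1, hWES×1, hWEs×1, hWeS×1, hWes×1, hwES×1, hwEs×1, hweS×1, hwes×1
HhWwEeSs gametes: HWES×1, HWEs×1, HWeS×1, HWes×1, HwES×1, HwEs×1, HweS×1, Hwes×1, hWES×1, hWEs×1, hWeS×1, hWes×1, hwES×1, hwEs×1, hweS×1, hwes×1
HhWwEeSs×HhWwEeSs grid (16·16=256): HHWWEESS=1 HHWWEESs=2 HHWWEEss=1 HHWWEeSS=2 HHWWEeSs=4 HHWWEess=2 HHWWeeSS=1 HHWWeeSs=2 HHWWeess=1 HHWwEESS=2 HHWwEESs=4 HHWwEEss=2 HHWwEeSS=4 HHWwEeSs=8 HHWwEess=4 HHWweeSS=2 HHWweeSs=4 HHWweess=2 HHwwEESS=1 HHwwEESs=2 HHwwEEss=1 HHwwEeSS=2 HHwwEeSs=4 HHwwEess=2 HHwweeSS=1 HHwweeSs=2 HHwweess=1 HhWWEESS=2 HhWWEESs=4 HhWWEEss=2 HhWWEeSS=4 HhWWEeSs=8 HhWWEess=4 HhWWeeSS=2 HhWWeeSs=4 HhWWeess=2 HhWwEESS=4 HhWwEESs=8 HhWwEEss=4 HhWwEeSS=8 HhWwEeSs=16 HhWwEess=8 HhWweeSS=4 HhWweeSs=8 HhWweess=4 HhwwEESS=2 HhwwEESs=4 HhwwEEss=2 HhwwEeSS=4 HhwwEeSs=8 HhwwEess=4 HhwweeSS=2 HhwweeSs=4 Hhwweess=2 hhWWEESS=1 hhWWEESs=2 hhWWEEss=1 hhWWEeSS=2 hhWWEeSs=4 hhWWEess=2 hhWWeeSS=1 hhWWeeSs=2 hhWWeess=1 hhWwEESS=2 hhWwEESs=4 hhWwEEss=2 hhWwEeSS=4 hhWwEeSs=8 hhWwEess=4 hhWweeSS=2 hhWweeSs=4 hhWweess=2 hhwwEESS=1 hhwwEESs=2 hhwwEEss=1 hhwwEeSS=2 hhwwEeSs=4 hhwwEess=2 hhwweeSS=1 hhwweeSs=2 hhwweess=1
H_ W_ ee S_ hits 27/256; gcd=1; 27÷1/256÷1 = 27/256

P(H_ W_ ee S_) = 27/256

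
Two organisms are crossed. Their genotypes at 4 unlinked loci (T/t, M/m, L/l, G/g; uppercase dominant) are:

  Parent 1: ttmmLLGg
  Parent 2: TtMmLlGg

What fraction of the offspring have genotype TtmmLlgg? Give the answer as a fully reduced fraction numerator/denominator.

ttmmLLGg gametes: tmLG×8, tmLg×8
TtMmLlGg gametes: TMLG×1, TMLg×1, TMlG×1, TMlg×1, TmLG×1, TmLg×1, TmlG×1, Tmlg×1, tMLG×1, tMLg×1, tMlG×1, tMlg×1, tmLG×1, tmLg×1, tmlG×1, tmlg×1
ttmmLLGg×TtMmLlGg grid (16·16=256): TtMmLLGG=8 TtMmLLGg=16 TtMmLLgg=8 TtMmLlGG=8 TtMmLlGg=16 TtMmLlgg=8 TtmmLLGG=8 TtmmLLGg=16 TtmmLLgg=8 TtmmLlGG=8 TtmmLlGg=16 TtmmLlgg=8 ttMmLLGG=8 ttMmLLGg=16 ttMmLLgg=8 ttMmLlGG=8 ttMmLlGg=16 ttMmLlgg=8 ttmmLLGG=8 ttmmLLGg=16 ttmmLLgg=8 ttmmLlGG=8 ttmmLlGg=16 ttmmLlgg=8
TtmmLlgg hits 8/256; gcd=8; 8÷8/256÷8 = 1/32

P(TtmmLlgg) = 1/32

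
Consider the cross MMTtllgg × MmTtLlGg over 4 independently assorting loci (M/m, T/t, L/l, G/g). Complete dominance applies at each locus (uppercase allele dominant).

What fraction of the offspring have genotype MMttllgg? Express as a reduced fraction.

P(MMttllgg) = 1/32

MMTtllgg gametes: MTlg×8, Mtlg×8
MmTtLlGg gametes: MTLG×1, MTLg×1, MTlG×1, MTlg×1, MtLG×1, MtLg×1, MtlG×1, Mtlg×1, mTLG×1, mTLg×1, mTlG×1, mTlg×1, mtLG×1, mtLg×1, mtlG×1, mtlg×1
MMTtllgg×MmTtLlGg grid (16·16=256): MMTTLlGg=8 MMTTLlgg=8 MMTTllGg=8 MMTTllgg=8 MMTtLlGg=16 MMTtLlgg=16 MMTtllGg=16 MMTtllgg=16 MMttLlGg=8 MMttLlgg=8 MMttllGg=8 MMttllgg=8 MmTTLlGg=8 MmTTLlgg=8 MmTTllGg=8 MmTTllgg=8 MmTtLlGg=16 MmTtLlgg=16 MmTtllGg=16 MmTtllgg=16 MmttLlGg=8 MmttLlgg=8 MmttllGg=8 Mmttllgg=8
MMttllgg hits 8/256; gcd=8; 8÷8/256÷8 = 1/32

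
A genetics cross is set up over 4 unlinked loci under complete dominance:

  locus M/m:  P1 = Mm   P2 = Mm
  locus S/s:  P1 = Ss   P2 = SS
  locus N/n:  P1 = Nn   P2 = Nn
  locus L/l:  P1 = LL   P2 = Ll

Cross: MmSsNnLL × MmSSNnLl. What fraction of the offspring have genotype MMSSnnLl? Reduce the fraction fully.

P(MMSSnnLl) = 1/64

MmSsNnLL gametes: MSNL×2, MSnL×2, MsNL×2, MsnL×2, mSNL×2, mSnL×2, msNL×2, msnL×2
MmSSNnLl gametes: MSNL×2, MSNl×2, MSnL×2, MSnl×2, mSNL×2, mSNl×2, mSnL×2, mSnl×2
MmSsNnLL×MmSSNnLl grid (16·16=256): MMSSNNLL=4 MMSSNNLl=4 MMSSNnLL=8 MMSSNnLl=8 MMSSnnLL=4 MMSSnnLl=4 MMSsNNLL=4 MMSsNNLl=4 MMSsNnLL=8 MMSsNnLl=8 MMSsnnLL=4 MMSsnnLl=4 MmSSNNLL=8 MmSSNNLl=8 MmSSNnLL=16 MmSSNnLl=16 MmSSnnLL=8 MmSSnnLl=8 MmSsNNLL=8 MmSsNNLl=8 MmSsNnLL=16 MmSsNnLl=16 MmSsnnLL=8 MmSsnnLl=8 mmSSNNLL=4 mmSSNNLl=4 mmSSNnLL=8 mmSSNnLl=8 mmSSnnLL=4 mmSSnnLl=4 mmSsNNLL=4 mmSsNNLl=4 mmSsNnLL=8 mmSsNnLl=8 mmSsnnLL=4 mmSsnnLl=4
MMSSnnLl hits 4/256; gcd=4; 4÷4/256÷4 = 1/64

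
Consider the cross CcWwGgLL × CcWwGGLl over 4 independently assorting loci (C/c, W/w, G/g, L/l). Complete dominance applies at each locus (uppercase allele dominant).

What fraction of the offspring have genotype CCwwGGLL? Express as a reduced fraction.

P(CCwwGGLL) = 1/64

CcWwGgLL gametes: CWGL×2, CWgL×2, CwGL×2, CwgL×2, cWGL×2, cWgL×2, cwGL×2, cwgL×2
CcWwGGLl gametes: CWGL×2, CWGl×2, CwGL×2, CwGl×2, cWGL×2, cWGl×2, cwGL×2, cwGl×2
CcWwGgLL×CcWwGGLl grid (16·16=256): CCWWGGLL=4 CCWWGGLl=4 CCWWGgLL=4 CCWWGgLl=4 CCWwGGLL=8 CCWwGGLl=8 CCWwGgLL=8 CCWwGgLl=8 CCwwGGLL=4 CCwwGGLl=4 CCwwGgLL=4 CCwwGgLl=4 CcWWGGLL=8 CcWWGGLl=8 CcWWGgLL=8 CcWWGgLl=8 CcWwGGLL=16 CcWwGGLl=16 CcWwGgLL=16 CcWwGgLl=16 CcwwGGLL=8 CcwwGGLl=8 CcwwGgLL=8 CcwwGgLl=8 ccWWGGLL=4 ccWWGGLl=4 ccWWGgLL=4 ccWWGgLl=4 ccWwGGLL=8 ccWwGGLl=8 ccWwGgLL=8 ccWwGgLl=8 ccwwGGLL=4 ccwwGGLl=4 ccwwGgLL=4 ccwwGgLl=4
CCwwGGLL hits 4/256; gcd=4; 4÷4/256÷4 = 1/64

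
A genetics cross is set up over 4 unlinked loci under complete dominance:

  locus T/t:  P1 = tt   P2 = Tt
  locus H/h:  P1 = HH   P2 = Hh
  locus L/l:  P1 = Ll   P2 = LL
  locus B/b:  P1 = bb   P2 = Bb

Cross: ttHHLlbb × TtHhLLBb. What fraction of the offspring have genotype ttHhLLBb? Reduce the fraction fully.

ttHHLlbb gametes: tHLb×8, tHlb×8
TtHhLLBb gametes: THLB×2, THLb×2, ThLB×2, ThLb×2, tHLB×2, tHLb×2, thLB×2, thLb×2
ttHHLlbb×TtHhLLBb grid (16·16=256): TtHHLLBb=16 TtHHLLbb=16 TtHHLlBb=16 TtHHLlbb=16 TtHhLLBb=16 TtHhLLbb=16 TtHhLlBb=16 TtHhLlbb=16 ttHHLLBb=16 ttHHLLbb=16 ttHHLlBb=16 ttHHLlbb=16 ttHhLLBb=16 ttHhLLbb=16 ttHhLlBb=16 ttHhLlbb=16
ttHhLLBb hits 16/256; gcd=16; 16÷16/256÷16 = 1/16

P(ttHhLLBb) = 1/16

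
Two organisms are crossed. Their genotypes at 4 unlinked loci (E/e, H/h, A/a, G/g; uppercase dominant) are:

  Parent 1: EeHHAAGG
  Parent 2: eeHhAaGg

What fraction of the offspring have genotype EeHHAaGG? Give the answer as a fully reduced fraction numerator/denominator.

EeHHAAGG gametes: EHAG×8, eHAG×8
eeHhAaGg gametes: eHAG×2, eHAg×2, eHaG×2, eHag×2, ehAG×2, ehAg×2, ehaG×2, ehag×2
EeHHAAGG×eeHhAaGg grid (16·16=256): EeHHAAGG=16 EeHHAAGg=16 EeHHAaGG=16 EeHHAaGg=16 EeHhAAGG=16 EeHhAAGg=16 EeHhAaGG=16 EeHhAaGg=16 eeHHAAGG=16 eeHHAAGg=16 eeHHAaGG=16 eeHHAaGg=16 eeHhAAGG=16 eeHhAAGg=16 eeHhAaGG=16 eeHhAaGg=16
EeHHAaGG hits 16/256; gcd=16; 16÷16/256÷16 = 1/16

P(EeHHAaGG) = 1/16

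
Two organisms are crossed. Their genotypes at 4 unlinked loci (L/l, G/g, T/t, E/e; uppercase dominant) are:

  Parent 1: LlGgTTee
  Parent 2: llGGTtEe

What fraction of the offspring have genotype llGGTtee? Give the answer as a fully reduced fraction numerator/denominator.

LlGgTTee gametes: LGTe×4, LgTe×4, lGTe×4, lgTe×4
llGGTtEe gametes: lGTE×4, lGTe×4, lGtE×4, lGte×4
LlGgTTee×llGGTtEe grid (16·16=256): LlGGTTEe=16 LlGGTTee=16 LlGGTtEe=16 LlGGTtee=16 LlGgTTEe=16 LlGgTTee=16 LlGgTtEe=16 LlGgTtee=16 llGGTTEe=16 llGGTTee=16 llGGTtEe=16 llGGTtee=16 llGgTTEe=16 llGgTTee=16 llGgTtEe=16 llGgTtee=16
llGGTtee hits 16/256; gcd=16; 16÷16/256÷16 = 1/16

P(llGGTtee) = 1/16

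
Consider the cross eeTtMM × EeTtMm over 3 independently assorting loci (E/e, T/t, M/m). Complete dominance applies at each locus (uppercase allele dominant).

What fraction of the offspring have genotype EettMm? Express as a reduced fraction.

P(EettMm) = 1/16

eeTtMM gametes: eTM×4, etM×4
EeTtMm gametes: ETM×1, ETm×1, EtM×1, Etm×1, eTM×1, eTm×1, etM×1, etm×1
eeTtMM×EeTtMm grid (8·8=64): EeTTMM=4 EeTTMm=4 EeTtMM=8 EeTtMm=8 EettMM=4 EettMm=4 eeTTMM=4 eeTTMm=4 eeTtMM=8 eeTtMm=8 eettMM=4 eettMm=4
EettMm hits 4/64; gcd=4; 4÷4/64÷4 = 1/16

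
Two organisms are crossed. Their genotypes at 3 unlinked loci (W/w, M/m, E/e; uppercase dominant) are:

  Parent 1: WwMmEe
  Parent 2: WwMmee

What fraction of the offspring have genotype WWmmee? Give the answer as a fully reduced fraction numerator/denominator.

P(WWmmee) = 1/32

WwMmEe gametes: WME×1, WMe×1, WmE×1, Wme×1, wME×1, wMe×1, wmE×1, wme×1
WwMmee gametes: WMe×2, Wme×2, wMe×2, wme×2
WwMmEe×WwMmee grid (8·8=64): WWMMEe=2 WWMMee=2 WWMmEe=4 WWMmee=4 WWmmEe=2 WWmmee=2 WwMMEe=4 WwMMee=4 WwMmEe=8 WwMmee=8 WwmmEe=4 Wwmmee=4 wwMMEe=2 wwMMee=2 wwMmEe=4 wwMmee=4 wwmmEe=2 wwmmee=2
WWmmee hits 2/64; gcd=2; 2÷2/64÷2 = 1/32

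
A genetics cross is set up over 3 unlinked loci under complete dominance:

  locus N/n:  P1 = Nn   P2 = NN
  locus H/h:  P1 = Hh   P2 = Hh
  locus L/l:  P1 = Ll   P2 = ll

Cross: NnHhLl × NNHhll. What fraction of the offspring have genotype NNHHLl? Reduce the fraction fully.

P(NNHHLl) = 1/16

NnHhLl gametes: NHL×1, NHl×1, NhL×1, Nhl×1, nHL×1, nHl×1, nhL×1, nhl×1
NNHhll gametes: NHl×4, Nhl×4
NnHhLl×NNHhll grid (8·8=64): NNHHLl=4 NNHHll=4 NNHhLl=8 NNHhll=8 NNhhLl=4 NNhhll=4 NnHHLl=4 NnHHll=4 NnHhLl=8 NnHhll=8 NnhhLl=4 Nnhhll=4
NNHHLl hits 4/64; gcd=4; 4÷4/64÷4 = 1/16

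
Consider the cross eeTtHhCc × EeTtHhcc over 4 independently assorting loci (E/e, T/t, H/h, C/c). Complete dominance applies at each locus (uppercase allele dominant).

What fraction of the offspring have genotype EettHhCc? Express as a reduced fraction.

eeTtHhCc gametes: eTHC×2, eTHc×2, eThC×2, eThc×2, etHC×2, etHc×2, ethC×2, ethc×2
EeTtHhcc gametes: ETHc×2, EThc×2, EtHc×2, Ethc×2, eTHc×2, eThc×2, etHc×2, ethc×2
eeTtHhCc×EeTtHhcc grid (16·16=256): EeTTHHCc=4 EeTTHHcc=4 EeTTHhCc=8 EeTTHhcc=8 EeTThhCc=4 EeTThhcc=4 EeTtHHCc=8 EeTtHHcc=8 EeTtHhCc=16 EeTtHhcc=16 EeTthhCc=8 EeTthhcc=8 EettHHCc=4 EettHHcc=4 EettHhCc=8 EettHhcc=8 EetthhCc=4 Eetthhcc=4 eeTTHHCc=4 eeTTHHcc=4 eeTTHhCc=8 eeTTHhcc=8 eeTThhCc=4 eeTThhcc=4 eeTtHHCc=8 eeTtHHcc=8 eeTtHhCc=16 eeTtHhcc=16 eeTthhCc=8 eeTthhcc=8 eettHHCc=4 eettHHcc=4 eettHhCc=8 eettHhcc=8 eetthhCc=4 eetthhcc=4
EettHhCc hits 8/256; gcd=8; 8÷8/256÷8 = 1/32

P(EettHhCc) = 1/32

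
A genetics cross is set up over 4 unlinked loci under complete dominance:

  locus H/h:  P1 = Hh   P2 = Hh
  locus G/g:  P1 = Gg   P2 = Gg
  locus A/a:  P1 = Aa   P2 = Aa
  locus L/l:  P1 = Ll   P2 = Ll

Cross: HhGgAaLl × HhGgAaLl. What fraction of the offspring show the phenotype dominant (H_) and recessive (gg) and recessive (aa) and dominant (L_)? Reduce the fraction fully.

HhGgAaLl gametes: HGAL×1, HGAl×1, HGaL×1, HGal×1, HgAL×1, HgAl×1, HgaL×1, Hgal×1, hGAL×1, hGAl×1, hGaL×1, hGal×1, hgAL×1, hgAl×1, hgaL×1, hgal×1
HhGgAaLl gametes: HGAL×1, HGAl×1, HGaL×1, HGal×1, HgAL×1, HgAl×1, HgaL×1, Hgal×1, hGAL×1, hGAl×1, hGaL×1, hGal×1, hgAL×1, hgAl×1, hgaL×1, hgal×1
HhGgAaLl×HhGgAaLl grid (16·16=256): HHGGAALL=1 HHGGAALl=2 HHGGAAll=1 HHGGAaLL=2 HHGGAaLl=4 HHGGAall=2 HHGGaaLL=1 HHGGaaLl=2 HHGGaall=1 HHGgAALL=2 HHGgAALl=4 HHGgAAll=2 HHGgAaLL=4 HHGgAaLl=8 HHGgAall=4 HHGgaaLL=2 HHGgaaLl=4 HHGgaall=2 HHggAALL=1 HHggAALl=2 HHggAAll=1 HHggAaLL=2 HHggAaLl=4 HHggAall=2 HHggaaLL=1 HHggaaLl=2 HHggaall=1 HhGGAALL=2 HhGGAALl=4 HhGGAAll=2 HhGGAaLL=4 HhGGAaLl=8 HhGGAall=4 HhGGaaLL=2 HhGGaaLl=4 HhGGaall=2 HhGgAALL=4 HhGgAALl=8 HhGgAAll=4 HhGgAaLL=8 HhGgAaLl=16 HhGgAall=8 HhGgaaLL=4 HhGgaaLl=8 HhGgaall=4 HhggAALL=2 HhggAALl=4 HhggAAll=2 HhggAaLL=4 HhggAaLl=8 HhggAall=4 HhggaaLL=2 HhggaaLl=4 Hhggaall=2 hhGGAALL=1 hhGGAALl=2 hhGGAAll=1 hhGGAaLL=2 hhGGAaLl=4 hhGGAall=2 hhGGaaLL=1 hhGGaaLl=2 hhGGaall=1 hhGgAALL=2 hhGgAALl=4 hhGgAAll=2 hhGgAaLL=4 hhGgAaLl=8 hhGgAall=4 hhGgaaLL=2 hhGgaaLl=4 hhGgaall=2 hhggAALL=1 hhggAALl=2 hhggAAll=1 hhggAaLL=2 hhggAaLl=4 hhggAall=2 hhggaaLL=1 hhggaaLl=2 hhggaall=1
H_ gg aa L_ hits 9/256; gcd=1; 9÷1/256÷1 = 9/256

P(H_ gg aa L_) = 9/256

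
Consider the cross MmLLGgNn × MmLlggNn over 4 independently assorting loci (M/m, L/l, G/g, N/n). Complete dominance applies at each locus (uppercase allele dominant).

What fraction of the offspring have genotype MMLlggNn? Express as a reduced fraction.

P(MMLlggNn) = 1/32

MmLLGgNn gametes: MLGN×2, MLGn×2, MLgN×2, MLgn×2, mLGN×2, mLGn×2, mLgN×2, mLgn×2
MmLlggNn gametes: MLgN×2, MLgn×2, MlgN×2, Mlgn×2, mLgN×2, mLgn×2, mlgN×2, mlgn×2
MmLLGgNn×MmLlggNn grid (16·16=256): MMLLGgNN=4 MMLLGgNn=8 MMLLGgnn=4 MMLLggNN=4 MMLLggNn=8 MMLLggnn=4 MMLlGgNN=4 MMLlGgNn=8 MMLlGgnn=4 MMLlggNN=4 MMLlggNn=8 MMLlggnn=4 MmLLGgNN=8 MmLLGgNn=16 MmLLGgnn=8 MmLLggNN=8 MmLLggNn=16 MmLLggnn=8 MmLlGgNN=8 MmLlGgNn=16 MmLlGgnn=8 MmLlggNN=8 MmLlggNn=16 MmLlggnn=8 mmLLGgNN=4 mmLLGgNn=8 mmLLGgnn=4 mmLLggNN=4 mmLLggNn=8 mmLLggnn=4 mmLlGgNN=4 mmLlGgNn=8 mmLlGgnn=4 mmLlggNN=4 mmLlggNn=8 mmLlggnn=4
MMLlggNn hits 8/256; gcd=8; 8÷8/256÷8 = 1/32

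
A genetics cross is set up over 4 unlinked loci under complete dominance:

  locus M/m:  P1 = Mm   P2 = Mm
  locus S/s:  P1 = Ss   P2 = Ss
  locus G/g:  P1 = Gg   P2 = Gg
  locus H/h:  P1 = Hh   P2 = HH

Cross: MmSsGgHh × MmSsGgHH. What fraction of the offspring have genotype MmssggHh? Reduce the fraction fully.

P(MmssggHh) = 1/64

MmSsGgHh gametes: MSGH×1, MSGh×1, MSgH×1, MSgh×1, MsGH×1, MsGh×1, MsgH×1, Msgh×1, mSGH×1, mSGh×1, mSgH×1, mSgh×1, msGH×1, msGh×1, msgH×1, msgh×1
MmSsGgHH gametes: MSGH×2, MSgH×2, MsGH×2, MsgH×2, mSGH×2, mSgH×2, msGH×2, msgH×2
MmSsGgHh×MmSsGgHH grid (16·16=256): MMSSGGHH=2 MMSSGGHh=2 MMSSGgHH=4 MMSSGgHh=4 MMSSggHH=2 MMSSggHh=2 MMSsGGHH=4 MMSsGGHh=4 MMSsGgHH=8 MMSsGgHh=8 MMSsggHH=4 MMSsggHh=4 MMssGGHH=2 MMssGGHh=2 MMssGgHH=4 MMssGgHh=4 MMssggHH=2 MMssggHh=2 MmSSGGHH=4 MmSSGGHh=4 MmSSGgHH=8 MmSSGgHh=8 MmSSggHH=4 MmSSggHh=4 MmSsGGHH=8 MmSsGGHh=8 MmSsGgHH=16 MmSsGgHh=16 MmSsggHH=8 MmSsggHh=8 MmssGGHH=4 MmssGGHh=4 MmssGgHH=8 MmssGgHh=8 MmssggHH=4 MmssggHh=4 mmSSGGHH=2 mmSSGGHh=2 mmSSGgHH=4 mmSSGgHh=4 mmSSggHH=2 mmSSggHh=2 mmSsGGHH=4 mmSsGGHh=4 mmSsGgHH=8 mmSsGgHh=8 mmSsggHH=4 mmSsggHh=4 mmssGGHH=2 mmssGGHh=2 mmssGgHH=4 mmssGgHh=4 mmssggHH=2 mmssggHh=2
MmssggHh hits 4/256; gcd=4; 4÷4/256÷4 = 1/64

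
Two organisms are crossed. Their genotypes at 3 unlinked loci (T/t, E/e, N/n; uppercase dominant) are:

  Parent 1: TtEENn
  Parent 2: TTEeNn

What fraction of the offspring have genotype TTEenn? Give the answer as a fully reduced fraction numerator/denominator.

TtEENn gametes: TEN×2, TEn×2, tEN×2, tEn×2
TTEeNn gametes: TEN×2, TEn×2, TeN×2, Ten×2
TtEENn×TTEeNn grid (8·8=64): TTEENN=4 TTEENn=8 TTEEnn=4 TTEeNN=4 TTEeNn=8 TTEenn=4 TtEENN=4 TtEENn=8 TtEEnn=4 TtEeNN=4 TtEeNn=8 TtEenn=4
TTEenn hits 4/64; gcd=4; 4÷4/64÷4 = 1/16

P(TTEenn) = 1/16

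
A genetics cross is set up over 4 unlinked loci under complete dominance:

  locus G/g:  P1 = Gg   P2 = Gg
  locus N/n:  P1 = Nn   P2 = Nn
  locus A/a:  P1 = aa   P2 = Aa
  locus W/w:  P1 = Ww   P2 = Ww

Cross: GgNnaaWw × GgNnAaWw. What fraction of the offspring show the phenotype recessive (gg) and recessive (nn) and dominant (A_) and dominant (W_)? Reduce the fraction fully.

GgNnaaWw gametes: GNaW×2, GNaw×2, GnaW×2, Gnaw×2, gNaW×2, gNaw×2, gnaW×2, gnaw×2
GgNnAaWw gametes: GNAW×1, GNAw×1, GNaW×1, GNaw×1, GnAW×1, GnAw×1, GnaW×1, Gnaw×1, gNAW×1, gNAw×1, gNaW×1, gNaw×1, gnAW×1, gnAw×1, gnaW×1, gnaw×1
GgNnaaWw×GgNnAaWw grid (16·16=256): GGNNAaWW=2 GGNNAaWw=4 GGNNAaww=2 GGNNaaWW=2 GGNNaaWw=4 GGNNaaww=2 GGNnAaWW=4 GGNnAaWw=8 GGNnAaww=4 GGNnaaWW=4 GGNnaaWw=8 GGNnaaww=4 GGnnAaWW=2 GGnnAaWw=4 GGnnAaww=2 GGnnaaWW=2 GGnnaaWw=4 GGnnaaww=2 GgNNAaWW=4 GgNNAaWw=8 GgNNAaww=4 GgNNaaWW=4 GgNNaaWw=8 GgNNaaww=4 GgNnAaWW=8 GgNnAaWw=16 GgNnAaww=8 GgNnaaWW=8 GgNnaaWw=16 GgNnaaww=8 GgnnAaWW=4 GgnnAaWw=8 GgnnAaww=4 GgnnaaWW=4 GgnnaaWw=8 Ggnnaaww=4 ggNNAaWW=2 ggNNAaWw=4 ggNNAaww=2 ggNNaaWW=2 ggNNaaWw=4 ggNNaaww=2 ggNnAaWW=4 ggNnAaWw=8 ggNnAaww=4 ggNnaaWW=4 ggNnaaWw=8 ggNnaaww=4 ggnnAaWW=2 ggnnAaWw=4 ggnnAaww=2 ggnnaaWW=2 ggnnaaWw=4 ggnnaaww=2
gg nn A_ W_ hits 6/256; gcd=2; 6÷2/256÷2 = 3/128

P(gg nn A_ W_) = 3/128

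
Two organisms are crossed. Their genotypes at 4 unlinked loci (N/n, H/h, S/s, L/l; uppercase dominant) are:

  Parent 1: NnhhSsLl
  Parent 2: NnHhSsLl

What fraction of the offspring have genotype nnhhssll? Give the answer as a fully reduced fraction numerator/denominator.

NnhhSsLl gametes: NhSL×2, NhSl×2, NhsL×2, Nhsl×2, nhSL×2, nhSl×2, nhsL×2, nhsl×2
NnHhSsLl gametes: NHSL×1, NHSl×1, NHsL×1, NHsl×1, NhSL×1, NhSl×1, NhsL×1, Nhsl×1, nHSL×1, nHSl×1, nHsL×1, nHsl×1, nhSL×1, nhSl×1, nhsL×1, nhsl×1
NnhhSsLl×NnHhSsLl grid (16·16=256): NNHhSSLL=2 NNHhSSLl=4 NNHhSSll=2 NNHhSsLL=4 NNHhSsLl=8 NNHhSsll=4 NNHhssLL=2 NNHhssLl=4 NNHhssll=2 NNhhSSLL=2 NNhhSSLl=4 NNhhSSll=2 NNhhSsLL=4 NNhhSsLl=8 NNhhSsll=4 NNhhssLL=2 NNhhssLl=4 NNhhssll=2 NnHhSSLL=4 NnHhSSLl=8 NnHhSSll=4 NnHhSsLL=8 NnHhSsLl=16 NnHhSsll=8 NnHhssLL=4 NnHhssLl=8 NnHhssll=4 NnhhSSLL=4 NnhhSSLl=8 NnhhSSll=4 NnhhSsLL=8 NnhhSsLl=16 NnhhSsll=8 NnhhssLL=4 NnhhssLl=8 Nnhhssll=4 nnHhSSLL=2 nnHhSSLl=4 nnHhSSll=2 nnHhSsLL=4 nnHhSsLl=8 nnHhSsll=4 nnHhssLL=2 nnHhssLl=4 nnHhssll=2 nnhhSSLL=2 nnhhSSLl=4 nnhhSSll=2 nnhhSsLL=4 nnhhSsLl=8 nnhhSsll=4 nnhhssLL=2 nnhhssLl=4 nnhhssll=2
nnhhssll hits 2/256; gcd=2; 2÷2/256÷2 = 1/128

P(nnhhssll) = 1/128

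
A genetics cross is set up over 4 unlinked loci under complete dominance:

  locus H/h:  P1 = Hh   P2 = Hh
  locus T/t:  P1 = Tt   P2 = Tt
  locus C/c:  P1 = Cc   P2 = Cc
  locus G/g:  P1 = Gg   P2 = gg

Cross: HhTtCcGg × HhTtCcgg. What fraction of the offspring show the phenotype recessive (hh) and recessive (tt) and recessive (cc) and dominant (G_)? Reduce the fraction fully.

HhTtCcGg gametes: HTCG×1, HTCg×1, HTcG×1, HTcg×1, HtCG×1, HtCg×1, HtcG×1, Htcg×1, hTCG×1, hTCg×1, hTcG×1, hTcg×1, htCG×1, htCg×1, htcG×1, htcg×1
HhTtCcgg gametes: HTCg×2, HTcg×2, HtCg×2, Htcg×2, hTCg×2, hTcg×2, htCg×2, htcg×2
HhTtCcGg×HhTtCcgg grid (16·16=256): HHTTCCGg=2 HHTTCCgg=2 HHTTCcGg=4 HHTTCcgg=4 HHTTccGg=2 HHTTccgg=2 HHTtCCGg=4 HHTtCCgg=4 HHTtCcGg=8 HHTtCcgg=8 HHTtccGg=4 HHTtccgg=4 HHttCCGg=2 HHttCCgg=2 HHttCcGg=4 HHttCcgg=4 HHttccGg=2 HHttccgg=2 HhTTCCGg=4 HhTTCCgg=4 HhTTCcGg=8 HhTTCcgg=8 HhTTccGg=4 HhTTccgg=4 HhTtCCGg=8 HhTtCCgg=8 HhTtCcGg=16 HhTtCcgg=16 HhTtccGg=8 HhTtccgg=8 HhttCCGg=4 HhttCCgg=4 HhttCcGg=8 HhttCcgg=8 HhttccGg=4 Hhttccgg=4 hhTTCCGg=2 hhTTCCgg=2 hhTTCcGg=4 hhTTCcgg=4 hhTTccGg=2 hhTTccgg=2 hhTtCCGg=4 hhTtCCgg=4 hhTtCcGg=8 hhTtCcgg=8 hhTtccGg=4 hhTtccgg=4 hhttCCGg=2 hhttCCgg=2 hhttCcGg=4 hhttCcgg=4 hhttccGg=2 hhttccgg=2
hh tt cc G_ hits 2/256; gcd=2; 2÷2/256÷2 = 1/128

P(hh tt cc G_) = 1/128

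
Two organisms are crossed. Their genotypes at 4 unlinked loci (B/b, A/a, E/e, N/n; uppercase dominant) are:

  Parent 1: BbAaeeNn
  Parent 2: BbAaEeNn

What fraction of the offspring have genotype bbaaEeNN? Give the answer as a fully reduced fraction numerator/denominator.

BbAaeeNn gametes: BAeN×2, BAen×2, BaeN×2, Baen×2, bAeN×2, bAen×2, baeN×2, baen×2
BbAaEeNn gametes: BAEN×1, BAEn×1, BAeN×1, BAen×1, BaEN×1, BaEn×1, BaeN×1, Baen×1, bAEN×1, bAEn×1, bAeN×1, bAen×1, baEN×1, baEn×1, baeN×1, baen×1
BbAaeeNn×BbAaEeNn grid (16·16=256): BBAAEeNN=2 BBAAEeNn=4 BBAAEenn=2 BBAAeeNN=2 BBAAeeNn=4 BBAAeenn=2 BBAaEeNN=4 BBAaEeNn=8 BBAaEenn=4 BBAaeeNN=4 BBAaeeNn=8 BBAaeenn=4 BBaaEeNN=2 BBaaEeNn=4 BBaaEenn=2 BBaaeeNN=2 BBaaeeNn=4 BBaaeenn=2 BbAAEeNN=4 BbAAEeNn=8 BbAAEenn=4 BbAAeeNN=4 BbAAeeNn=8 BbAAeenn=4 BbAaEeNN=8 BbAaEeNn=16 BbAaEenn=8 BbAaeeNN=8 BbAaeeNn=16 BbAaeenn=8 BbaaEeNN=4 BbaaEeNn=8 BbaaEenn=4 BbaaeeNN=4 BbaaeeNn=8 Bbaaeenn=4 bbAAEeNN=2 bbAAEeNn=4 bbAAEenn=2 bbAAeeNN=2 bbAAeeNn=4 bbAAeenn=2 bbAaEeNN=4 bbAaEeNn=8 bbAaEenn=4 bbAaeeNN=4 bbAaeeNn=8 bbAaeenn=4 bbaaEeNN=2 bbaaEeNn=4 bbaaEenn=2 bbaaeeNN=2 bbaaeeNn=4 bbaaeenn=2
bbaaEeNN hits 2/256; gcd=2; 2÷2/256÷2 = 1/128

P(bbaaEeNN) = 1/128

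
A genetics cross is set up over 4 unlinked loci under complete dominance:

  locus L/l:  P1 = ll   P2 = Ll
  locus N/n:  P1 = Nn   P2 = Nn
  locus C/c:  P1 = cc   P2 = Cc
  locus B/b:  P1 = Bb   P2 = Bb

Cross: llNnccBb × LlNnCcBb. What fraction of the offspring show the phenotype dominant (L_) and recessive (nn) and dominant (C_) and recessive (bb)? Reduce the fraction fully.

P(L_ nn C_ bb) = 1/64

llNnccBb gametes: lNcB×4, lNcb×4, lncB×4, lncb×4
LlNnCcBb gametes: LNCB×1, LNCb×1, LNcB×1, LNcb×1, LnCB×1, LnCb×1, LncB×1, Lncb×1, lNCB×1, lNCb×1, lNcB×1, lNcb×1, lnCB×1, lnCb×1, lncB×1, lncb×1
llNnccBb×LlNnCcBb grid (16·16=256): LlNNCcBB=4 LlNNCcBb=8 LlNNCcbb=4 LlNNccBB=4 LlNNccBb=8 LlNNccbb=4 LlNnCcBB=8 LlNnCcBb=16 LlNnCcbb=8 LlNnccBB=8 LlNnccBb=16 LlNnccbb=8 LlnnCcBB=4 LlnnCcBb=8 LlnnCcbb=4 LlnnccBB=4 LlnnccBb=8 Llnnccbb=4 llNNCcBB=4 llNNCcBb=8 llNNCcbb=4 llNNccBB=4 llNNccBb=8 llNNccbb=4 llNnCcBB=8 llNnCcBb=16 llNnCcbb=8 llNnccBB=8 llNnccBb=16 llNnccbb=8 llnnCcBB=4 llnnCcBb=8 llnnCcbb=4 llnnccBB=4 llnnccBb=8 llnnccbb=4
L_ nn C_ bb hits 4/256; gcd=4; 4÷4/256÷4 = 1/64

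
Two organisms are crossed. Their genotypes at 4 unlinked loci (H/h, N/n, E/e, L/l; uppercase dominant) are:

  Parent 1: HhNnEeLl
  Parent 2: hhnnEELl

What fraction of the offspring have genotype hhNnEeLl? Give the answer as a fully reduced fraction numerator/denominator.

P(hhNnEeLl) = 1/16

HhNnEeLl gametes: HNEL×1, HNEl×1, HNeL×1, HNel×1, HnEL×1, HnEl×1, HneL×1, Hnel×1, hNEL×1, hNEl×1, hNeL×1, hNel×1, hnEL×1, hnEl×1, hneL×1, hnel×1
hhnnEELl gametes: hnEL×8, hnEl×8
HhNnEeLl×hhnnEELl grid (16·16=256): HhNnEELL=8 HhNnEELl=16 HhNnEEll=8 HhNnEeLL=8 HhNnEeLl=16 HhNnEell=8 HhnnEELL=8 HhnnEELl=16 HhnnEEll=8 HhnnEeLL=8 HhnnEeLl=16 HhnnEell=8 hhNnEELL=8 hhNnEELl=16 hhNnEEll=8 hhNnEeLL=8 hhNnEeLl=16 hhNnEell=8 hhnnEELL=8 hhnnEELl=16 hhnnEEll=8 hhnnEeLL=8 hhnnEeLl=16 hhnnEell=8
hhNnEeLl hits 16/256; gcd=16; 16÷16/256÷16 = 1/16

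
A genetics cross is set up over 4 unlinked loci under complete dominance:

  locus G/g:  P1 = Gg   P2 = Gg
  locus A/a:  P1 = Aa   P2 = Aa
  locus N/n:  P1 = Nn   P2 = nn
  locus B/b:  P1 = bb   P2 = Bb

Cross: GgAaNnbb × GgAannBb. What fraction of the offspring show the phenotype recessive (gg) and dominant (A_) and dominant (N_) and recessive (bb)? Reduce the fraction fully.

GgAaNnbb gametes: GANb×2, GAnb×2, GaNb×2, Ganb×2, gANb×2, gAnb×2, gaNb×2, ganb×2
GgAannBb gametes: GAnB×2, GAnb×2, GanB×2, Ganb×2, gAnB×2, gAnb×2, ganB×2, ganb×2
GgAaNnbb×GgAannBb grid (16·16=256): GGAANnBb=4 GGAANnbb=4 GGAAnnBb=4 GGAAnnbb=4 GGAaNnBb=8 GGAaNnbb=8 GGAannBb=8 GGAannbb=8 GGaaNnBb=4 GGaaNnbb=4 GGaannBb=4 GGaannbb=4 GgAANnBb=8 GgAANnbb=8 GgAAnnBb=8 GgAAnnbb=8 GgAaNnBb=16 GgAaNnbb=16 GgAannBb=16 GgAannbb=16 GgaaNnBb=8 GgaaNnbb=8 GgaannBb=8 Ggaannbb=8 ggAANnBb=4 ggAANnbb=4 ggAAnnBb=4 ggAAnnbb=4 ggAaNnBb=8 ggAaNnbb=8 ggAannBb=8 ggAannbb=8 ggaaNnBb=4 ggaaNnbb=4 ggaannBb=4 ggaannbb=4
gg A_ N_ bb hits 12/256; gcd=4; 12÷4/256÷4 = 3/64

P(gg A_ N_ bb) = 3/64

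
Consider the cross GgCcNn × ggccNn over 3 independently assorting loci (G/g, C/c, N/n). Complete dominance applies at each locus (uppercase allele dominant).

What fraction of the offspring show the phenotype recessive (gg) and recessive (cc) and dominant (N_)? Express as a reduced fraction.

P(gg cc N_) = 3/16

GgCcNn gametes: GCN×1, GCn×1, GcN×1, Gcn×1, gCN×1, gCn×1, gcN×1, gcn×1
ggccNn gametes: gcN×4, gcn×4
GgCcNn×ggccNn grid (8·8=64): GgCcNN=4 GgCcNn=8 GgCcnn=4 GgccNN=4 GgccNn=8 Ggccnn=4 ggCcNN=4 ggCcNn=8 ggCcnn=4 ggccNN=4 ggccNn=8 ggccnn=4
gg cc N_ hits 12/64; gcd=4; 12÷4/64÷4 = 3/16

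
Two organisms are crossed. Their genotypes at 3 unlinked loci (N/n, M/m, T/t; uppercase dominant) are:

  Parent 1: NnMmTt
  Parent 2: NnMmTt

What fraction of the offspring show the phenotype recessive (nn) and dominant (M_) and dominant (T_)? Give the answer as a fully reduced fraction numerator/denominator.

P(nn M_ T_) = 9/64

NnMmTt gametes: NMT×1, NMt×1, NmT×1, Nmt×1, nMT×1, nMt×1, nmT×1, nmt×1
NnMmTt gametes: NMT×1, NMt×1, NmT×1, Nmt×1, nMT×1, nMt×1, nmT×1, nmt×1
NnMmTt×NnMmTt grid (8·8=64): NNMMTT=1 NNMMTt=2 NNMMtt=1 NNMmTT=2 NNMmTt=4 NNMmtt=2 NNmmTT=1 NNmmTt=2 NNmmtt=1 NnMMTT=2 NnMMTt=4 NnMMtt=2 NnMmTT=4 NnMmTt=8 NnMmtt=4 NnmmTT=2 NnmmTt=4 Nnmmtt=2 nnMMTT=1 nnMMTt=2 nnMMtt=1 nnMmTT=2 nnMmTt=4 nnMmtt=2 nnmmTT=1 nnmmTt=2 nnmmtt=1
nn M_ T_ hits 9/64; gcd=1; 9÷1/64÷1 = 9/64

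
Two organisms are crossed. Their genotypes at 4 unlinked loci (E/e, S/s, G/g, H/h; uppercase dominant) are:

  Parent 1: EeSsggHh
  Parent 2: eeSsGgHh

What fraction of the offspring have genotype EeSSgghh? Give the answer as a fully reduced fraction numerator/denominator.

P(EeSSgghh) = 1/64

EeSsggHh gametes: ESgH×2, ESgh×2, EsgH×2, Esgh×2, eSgH×2, eSgh×2, esgH×2, esgh×2
eeSsGgHh gametes: eSGH×2, eSGh×2, eSgH×2, eSgh×2, esGH×2, esGh×2, esgH×2, esgh×2
EeSsggHh×eeSsGgHh grid (16·16=256): EeSSGgHH=4 EeSSGgHh=8 EeSSGghh=4 EeSSggHH=4 EeSSggHh=8 EeSSgghh=4 EeSsGgHH=8 EeSsGgHh=16 EeSsGghh=8 EeSsggHH=8 EeSsggHh=16 EeSsgghh=8 EessGgHH=4 EessGgHh=8 EessGghh=4 EessggHH=4 EessggHh=8 Eessgghh=4 eeSSGgHH=4 eeSSGgHh=8 eeSSGghh=4 eeSSggHH=4 eeSSggHh=8 eeSSgghh=4 eeSsGgHH=8 eeSsGgHh=16 eeSsGghh=8 eeSsggHH=8 eeSsggHh=16 eeSsgghh=8 eessGgHH=4 eessGgHh=8 eessGghh=4 eessggHH=4 eessggHh=8 eessgghh=4
EeSSgghh hits 4/256; gcd=4; 4÷4/256÷4 = 1/64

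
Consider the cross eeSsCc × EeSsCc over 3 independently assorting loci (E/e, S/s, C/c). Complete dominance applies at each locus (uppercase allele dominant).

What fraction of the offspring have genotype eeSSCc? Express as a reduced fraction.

P(eeSSCc) = 1/16

eeSsCc gametes: eSC×2, eSc×2, esC×2, esc×2
EeSsCc gametes: ESC×1, ESc×1, EsC×1, Esc×1, eSC×1, eSc×1, esC×1, esc×1
eeSsCc×EeSsCc grid (8·8=64): EeSSCC=2 EeSSCc=4 EeSScc=2 EeSsCC=4 EeSsCc=8 EeSscc=4 EessCC=2 EessCc=4 Eesscc=2 eeSSCC=2 eeSSCc=4 eeSScc=2 eeSsCC=4 eeSsCc=8 eeSscc=4 eessCC=2 eessCc=4 eesscc=2
eeSSCc hits 4/64; gcd=4; 4÷4/64÷4 = 1/16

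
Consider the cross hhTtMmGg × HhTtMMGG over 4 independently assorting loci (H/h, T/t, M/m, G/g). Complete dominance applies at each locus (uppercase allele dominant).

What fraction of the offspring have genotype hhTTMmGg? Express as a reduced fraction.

hhTtMmGg gametes: hTMG×2, hTMg×2, hTmG×2, hTmg×2, htMG×2, htMg×2, htmG×2, htmg×2
HhTtMMGG gametes: HTMG×4, HtMG×4, hTMG×4, htMG×4
hhTtMmGg×HhTtMMGG grid (16·16=256): HhTTMMGG=8 HhTTMMGg=8 HhTTMmGG=8 HhTTMmGg=8 HhTtMMGG=16 HhTtMMGg=16 HhTtMmGG=16 HhTtMmGg=16 HhttMMGG=8 HhttMMGg=8 HhttMmGG=8 HhttMmGg=8 hhTTMMGG=8 hhTTMMGg=8 hhTTMmGG=8 hhTTMmGg=8 hhTtMMGG=16 hhTtMMGg=16 hhTtMmGG=16 hhTtMmGg=16 hhttMMGG=8 hhttMMGg=8 hhttMmGG=8 hhttMmGg=8
hhTTMmGg hits 8/256; gcd=8; 8÷8/256÷8 = 1/32

P(hhTTMmGg) = 1/32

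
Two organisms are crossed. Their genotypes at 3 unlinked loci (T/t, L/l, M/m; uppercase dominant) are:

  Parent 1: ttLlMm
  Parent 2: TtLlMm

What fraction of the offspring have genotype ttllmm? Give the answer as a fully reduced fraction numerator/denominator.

ttLlMm gametes: tLM×2, tLm×2, tlM×2, tlm×2
TtLlMm gametes: TLM×1, TLm×1, TlM×1, Tlm×1, tLM×1, tLm×1, tlM×1, tlm×1
ttLlMm×TtLlMm grid (8·8=64): TtLLMM=2 TtLLMm=4 TtLLmm=2 TtLlMM=4 TtLlMm=8 TtLlmm=4 TtllMM=2 TtllMm=4 Ttllmm=2 ttLLMM=2 ttLLMm=4 ttLLmm=2 ttLlMM=4 ttLlMm=8 ttLlmm=4 ttllMM=2 ttllMm=4 ttllmm=2
ttllmm hits 2/64; gcd=2; 2÷2/64÷2 = 1/32

P(ttllmm) = 1/32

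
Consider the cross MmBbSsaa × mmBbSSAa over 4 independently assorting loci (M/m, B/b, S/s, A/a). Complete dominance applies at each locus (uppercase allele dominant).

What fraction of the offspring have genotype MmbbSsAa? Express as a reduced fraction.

MmBbSsaa gametes: MBSa×2, MBsa×2, MbSa×2, Mbsa×2, mBSa×2, mBsa×2, mbSa×2, mbsa×2
mmBbSSAa gametes: mBSA×4, mBSa×4, mbSA×4, mbSa×4
MmBbSsaa×mmBbSSAa grid (16·16=256): MmBBSSAa=8 MmBBSSaa=8 MmBBSsAa=8 MmBBSsaa=8 MmBbSSAa=16 MmBbSSaa=16 MmBbSsAa=16 MmBbSsaa=16 MmbbSSAa=8 MmbbSSaa=8 MmbbSsAa=8 MmbbSsaa=8 mmBBSSAa=8 mmBBSSaa=8 mmBBSsAa=8 mmBBSsaa=8 mmBbSSAa=16 mmBbSSaa=16 mmBbSsAa=16 mmBbSsaa=16 mmbbSSAa=8 mmbbSSaa=8 mmbbSsAa=8 mmbbSsaa=8
MmbbSsAa hits 8/256; gcd=8; 8÷8/256÷8 = 1/32

P(MmbbSsAa) = 1/32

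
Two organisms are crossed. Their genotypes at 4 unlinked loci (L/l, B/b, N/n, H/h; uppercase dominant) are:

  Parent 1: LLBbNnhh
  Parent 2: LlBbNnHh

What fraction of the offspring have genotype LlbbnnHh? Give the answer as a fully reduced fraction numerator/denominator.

LLBbNnhh gametes: LBNh×4, LBnh×4, LbNh×4, Lbnh×4
LlBbNnHh gametes: LBNH×1, LBNh×1, LBnH×1, LBnh×1, LbNH×1, LbNh×1, LbnH×1, Lbnh×1, lBNH×1, lBNh×1, lBnH×1, lBnh×1, lbNH×1, lbNh×1, lbnH×1, lbnh×1
LLBbNnhh×LlBbNnHh grid (16·16=256): LLBBNNHh=4 LLBBNNhh=4 LLBBNnHh=8 LLBBNnhh=8 LLBBnnHh=4 LLBBnnhh=4 LLBbNNHh=8 LLBbNNhh=8 LLBbNnHh=16 LLBbNnhh=16 LLBbnnHh=8 LLBbnnhh=8 LLbbNNHh=4 LLbbNNhh=4 LLbbNnHh=8 LLbbNnhh=8 LLbbnnHh=4 LLbbnnhh=4 LlBBNNHh=4 LlBBNNhh=4 LlBBNnHh=8 LlBBNnhh=8 LlBBnnHh=4 LlBBnnhh=4 LlBbNNHh=8 LlBbNNhh=8 LlBbNnHh=16 LlBbNnhh=16 LlBbnnHh=8 LlBbnnhh=8 LlbbNNHh=4 LlbbNNhh=4 LlbbNnHh=8 LlbbNnhh=8 LlbbnnHh=4 Llbbnnhh=4
LlbbnnHh hits 4/256; gcd=4; 4÷4/256÷4 = 1/64

P(LlbbnnHh) = 1/64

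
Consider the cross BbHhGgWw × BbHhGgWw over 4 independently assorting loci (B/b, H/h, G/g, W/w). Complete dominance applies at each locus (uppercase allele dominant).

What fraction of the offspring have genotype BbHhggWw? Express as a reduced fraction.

P(BbHhggWw) = 1/32

BbHhGgWw gametes: BHGW×1, BHGw×1, BHgW×1, BHgw×1, BhGW×1, BhGw×1, BhgW×1, Bhgw×1, bHGW×1, bHGw×1, bHgW×1, bHgw×1, bhGW×1, bhGw×1, bhgW×1, bhgw×1
BbHhGgWw gametes: BHGW×1, BHGw×1, BHgW×1, BHgw×1, BhGW×1, BhGw×1, BhgW×1, Bhgw×1, bHGW×1, bHGw×1, bHgW×1, bHgw×1, bhGW×1, bhGw×1, bhgW×1, bhgw×1
BbHhGgWw×BbHhGgWw grid (16·16=256): BBHHGGWW=1 BBHHGGWw=2 BBHHGGww=1 BBHHGgWW=2 BBHHGgWw=4 BBHHGgww=2 BBHHggWW=1 BBHHggWw=2 BBHHggww=1 BBHhGGWW=2 BBHhGGWw=4 BBHhGGww=2 BBHhGgWW=4 BBHhGgWw=8 BBHhGgww=4 BBHhggWW=2 BBHhggWw=4 BBHhggww=2 BBhhGGWW=1 BBhhGGWw=2 BBhhGGww=1 BBhhGgWW=2 BBhhGgWw=4 BBhhGgww=2 BBhhggWW=1 BBhhggWw=2 BBhhggww=1 BbHHGGWW=2 BbHHGGWw=4 BbHHGGww=2 BbHHGgWW=4 BbHHGgWw=8 BbHHGgww=4 BbHHggWW=2 BbHHggWw=4 BbHHggww=2 BbHhGGWW=4 BbHhGGWw=8 BbHhGGww=4 BbHhGgWW=8 BbHhGgWw=16 BbHhGgww=8 BbHhggWW=4 BbHhggWw=8 BbHhggww=4 BbhhGGWW=2 BbhhGGWw=4 BbhhGGww=2 BbhhGgWW=4 BbhhGgWw=8 BbhhGgww=4 BbhhggWW=2 BbhhggWw=4 Bbhhggww=2 bbHHGGWW=1 bbHHGGWw=2 bbHHGGww=1 bbHHGgWW=2 bbHHGgWw=4 bbHHGgww=2 bbHHggWW=1 bbHHggWw=2 bbHHggww=1 bbHhGGWW=2 bbHhGGWw=4 bbHhGGww=2 bbHhGgWW=4 bbHhGgWw=8 bbHhGgww=4 bbHhggWW=2 bbHhggWw=4 bbHhggww=2 bbhhGGWW=1 bbhhGGWw=2 bbhhGGww=1 bbhhGgWW=2 bbhhGgWw=4 bbhhGgww=2 bbhhggWW=1 bbhhggWw=2 bbhhggww=1
BbHhggWw hits 8/256; gcd=8; 8÷8/256÷8 = 1/32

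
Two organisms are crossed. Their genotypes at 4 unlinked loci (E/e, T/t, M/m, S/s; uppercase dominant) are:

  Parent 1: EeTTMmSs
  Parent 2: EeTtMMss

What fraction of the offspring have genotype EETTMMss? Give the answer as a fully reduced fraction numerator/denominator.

P(EETTMMss) = 1/32

EeTTMmSs gametes: ETMS×2, ETMs×2, ETmS×2, ETms×2, eTMS×2, eTMs×2, eTmS×2, eTms×2
EeTtMMss gametes: ETMs×4, EtMs×4, eTMs×4, etMs×4
EeTTMmSs×EeTtMMss grid (16·16=256): EETTMMSs=8 EETTMMss=8 EETTMmSs=8 EETTMmss=8 EETtMMSs=8 EETtMMss=8 EETtMmSs=8 EETtMmss=8 EeTTMMSs=16 EeTTMMss=16 EeTTMmSs=16 EeTTMmss=16 EeTtMMSs=16 EeTtMMss=16 EeTtMmSs=16 EeTtMmss=16 eeTTMMSs=8 eeTTMMss=8 eeTTMmSs=8 eeTTMmss=8 eeTtMMSs=8 eeTtMMss=8 eeTtMmSs=8 eeTtMmss=8
EETTMMss hits 8/256; gcd=8; 8÷8/256÷8 = 1/32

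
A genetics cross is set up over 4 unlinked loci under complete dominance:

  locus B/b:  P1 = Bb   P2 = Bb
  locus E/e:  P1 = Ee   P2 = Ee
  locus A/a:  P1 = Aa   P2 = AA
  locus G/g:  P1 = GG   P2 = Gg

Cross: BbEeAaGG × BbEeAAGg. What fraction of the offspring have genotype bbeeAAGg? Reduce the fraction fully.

P(bbeeAAGg) = 1/64

BbEeAaGG gametes: BEAG×2, BEaG×2, BeAG×2, BeaG×2, bEAG×2, bEaG×2, beAG×2, beaG×2
BbEeAAGg gametes: BEAG×2, BEAg×2, BeAG×2, BeAg×2, bEAG×2, bEAg×2, beAG×2, beAg×2
BbEeAaGG×BbEeAAGg grid (16·16=256): BBEEAAGG=4 BBEEAAGg=4 BBEEAaGG=4 BBEEAaGg=4 BBEeAAGG=8 BBEeAAGg=8 BBEeAaGG=8 BBEeAaGg=8 BBeeAAGG=4 BBeeAAGg=4 BBeeAaGG=4 BBeeAaGg=4 BbEEAAGG=8 BbEEAAGg=8 BbEEAaGG=8 BbEEAaGg=8 BbEeAAGG=16 BbEeAAGg=16 BbEeAaGG=16 BbEeAaGg=16 BbeeAAGG=8 BbeeAAGg=8 BbeeAaGG=8 BbeeAaGg=8 bbEEAAGG=4 bbEEAAGg=4 bbEEAaGG=4 bbEEAaGg=4 bbEeAAGG=8 bbEeAAGg=8 bbEeAaGG=8 bbEeAaGg=8 bbeeAAGG=4 bbeeAAGg=4 bbeeAaGG=4 bbeeAaGg=4
bbeeAAGg hits 4/256; gcd=4; 4÷4/256÷4 = 1/64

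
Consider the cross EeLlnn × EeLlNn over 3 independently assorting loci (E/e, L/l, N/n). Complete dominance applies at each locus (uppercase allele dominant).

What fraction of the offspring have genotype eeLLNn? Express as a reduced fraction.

EeLlnn gametes: ELn×2, Eln×2, eLn×2, eln×2
EeLlNn gametes: ELN×1, ELn×1, ElN×1, Eln×1, eLN×1, eLn×1, elN×1, eln×1
EeLlnn×EeLlNn grid (8·8=64): EELLNn=2 EELLnn=2 EELlNn=4 EELlnn=4 EEllNn=2 EEllnn=2 EeLLNn=4 EeLLnn=4 EeLlNn=8 EeLlnn=8 EellNn=4 Eellnn=4 eeLLNn=2 eeLLnn=2 eeLlNn=4 eeLlnn=4 eellNn=2 eellnn=2
eeLLNn hits 2/64; gcd=2; 2÷2/64÷2 = 1/32

P(eeLLNn) = 1/32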